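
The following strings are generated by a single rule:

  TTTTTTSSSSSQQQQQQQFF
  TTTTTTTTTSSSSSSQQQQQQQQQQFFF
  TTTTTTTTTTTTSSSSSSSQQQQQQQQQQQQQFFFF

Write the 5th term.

TTTTTTTTTTTTTTTTTTSSSSSSSSSQQQQQQQQQQQQQQQQQQQFFFFFF

Term n consists of 3n T's, followed by n+3 S's, followed by 3n+1 Q's, followed by n F's, where the shown terms are n = 2, 3, 4.
Setting n = 6 gives 18, 9, 19, 6 characters in each block.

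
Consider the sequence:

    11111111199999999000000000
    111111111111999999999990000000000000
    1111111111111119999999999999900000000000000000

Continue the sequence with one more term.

11111111111111111199999999999999999000000000000000000000

The n-th term is 3n+3 1's then 3n+2 9's then 4n+1 0's, where the shown terms are n = 2, 3, 4.
Setting n = 5 gives 18, 17, 21 characters in each block.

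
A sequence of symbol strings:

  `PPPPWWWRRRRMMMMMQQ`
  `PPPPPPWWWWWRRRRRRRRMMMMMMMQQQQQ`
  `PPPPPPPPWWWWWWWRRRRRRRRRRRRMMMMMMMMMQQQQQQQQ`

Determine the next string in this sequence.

PPPPPPPPPPWWWWWWWWWRRRRRRRRRRRRRRRRMMMMMMMMMMMQQQQQQQQQQQ

Reading off run lengths: P runs 4, 6, 8; W runs 3, 5, 7; R runs 4, 8, 12; M runs 5, 7, 9; Q runs 2, 5, 8 — each is linear in n (n = 1, 2, …).
At n = 4 the blocks have lengths 10, 9, 16, 11, 11.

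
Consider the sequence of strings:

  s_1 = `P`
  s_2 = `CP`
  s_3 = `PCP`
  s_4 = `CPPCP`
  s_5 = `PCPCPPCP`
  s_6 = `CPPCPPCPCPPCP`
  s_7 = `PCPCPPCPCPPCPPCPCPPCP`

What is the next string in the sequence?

CPPCPPCPCPPCPPCPCPPCPCPPCPPCPCPPCP

Each term (from the third on) is the two preceding terms concatenated in order: term 3 = P·CP = PCP.
The next term joins CPPCPPCPCPPCP and PCPCPPCPCPPCPPCPCPPCP.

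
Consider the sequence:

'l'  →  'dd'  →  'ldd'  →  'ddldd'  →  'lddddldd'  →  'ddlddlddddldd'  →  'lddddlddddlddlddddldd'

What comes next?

ddlddlddddlddlddddlddddlddlddddldd

Each term (from the third on) is the two preceding terms concatenated in order: term 3 = l·dd = ldd.
So term 8 is ddlddlddddldd·lddddlddddlddlddddldd.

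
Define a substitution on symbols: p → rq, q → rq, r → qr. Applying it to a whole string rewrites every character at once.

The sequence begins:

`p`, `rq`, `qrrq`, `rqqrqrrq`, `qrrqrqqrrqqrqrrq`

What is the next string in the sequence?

rqqrqrrqqrrqrqqrqrrqrqqrrqqrqrrq

Applying the rule to each of the 16 symbols of qrrqrqqrrqqrqrrq gives the pieces rq qr qr rq qr rq rq qr qr rq rq qr rq qr qr rq, which concatenate to the answer.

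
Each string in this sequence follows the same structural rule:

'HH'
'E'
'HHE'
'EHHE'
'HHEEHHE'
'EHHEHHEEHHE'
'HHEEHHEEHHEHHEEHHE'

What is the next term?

From term 3 onward, concatenate the second-to-last term with the last: HH·E = HHE, E·HHE = EHHE, …
So term 8 is EHHEHHEEHHE·HHEEHHEEHHEHHEEHHE.

EHHEHHEEHHEHHEEHHEEHHEHHEEHHE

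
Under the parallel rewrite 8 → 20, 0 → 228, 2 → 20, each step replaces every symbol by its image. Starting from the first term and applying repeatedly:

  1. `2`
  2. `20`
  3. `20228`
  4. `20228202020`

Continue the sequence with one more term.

20228202020202282022820228

Expanding 20228202020: 2→20, 0→228, 2→20, 2→20, 8→20, 2→20, 0→228, 2→20, 0→228, 2→20, 0→228. Concatenated: 20 228 20 20 20 20 228 20 228 20 228.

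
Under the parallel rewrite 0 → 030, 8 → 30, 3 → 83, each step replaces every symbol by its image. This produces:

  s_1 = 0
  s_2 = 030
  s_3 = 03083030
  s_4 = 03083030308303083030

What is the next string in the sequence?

0308303030830308303083030308303083030308303083030

φ(03083030308303083030) expands symbol-by-symbol to 030 83 030 30 83 030 83 030 83 030 30 83 030 83 030 30 83 030 83 030; joining the 20 pieces gives the next term.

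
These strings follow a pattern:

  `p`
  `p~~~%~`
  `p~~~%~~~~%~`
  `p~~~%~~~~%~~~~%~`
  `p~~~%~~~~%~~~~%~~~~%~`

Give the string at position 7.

Every step adds ~~~%~ to the end: s(k+1) = s(k)·~~~%~.
From p~~~%~~~~%~~~~%~~~~%~, 2 further steps: p~~~%~~~~%~~~~%~~~~%~ → p~~~%~~~~%~~~~%~~~~%~~~~%~ → (answer).

p~~~%~~~~%~~~~%~~~~%~~~~%~~~~%~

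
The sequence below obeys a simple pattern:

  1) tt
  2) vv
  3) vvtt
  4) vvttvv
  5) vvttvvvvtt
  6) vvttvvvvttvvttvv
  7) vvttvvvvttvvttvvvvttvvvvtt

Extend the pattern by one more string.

This is a Fibonacci-style word recurrence s(k) = s(k−1)·s(k−2): e.g. vv·tt = vvtt.
So term 8 is vvttvvvvttvvttvvvvttvvvvtt·vvttvvvvttvvttvv.

vvttvvvvttvvttvvvvttvvvvttvvttvvvvttvvttvv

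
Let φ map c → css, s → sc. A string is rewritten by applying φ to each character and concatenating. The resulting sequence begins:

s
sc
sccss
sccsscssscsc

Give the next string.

sccsscssscsccssscscsccsssccss

Expanding sccsscssscsc: s→sc, c→css, c→css, s→sc, s→sc, c→css, s→sc, s→sc, s→sc, c→css, s→sc, c→css. Concatenated: sc css css sc sc css sc sc sc css sc css.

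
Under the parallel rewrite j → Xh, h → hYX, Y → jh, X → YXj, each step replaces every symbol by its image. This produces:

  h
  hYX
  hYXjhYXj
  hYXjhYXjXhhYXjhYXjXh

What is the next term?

hYXjhYXjXhhYXjhYXjXhYXjhYXhYXjhYXjXhhYXjhYXjXhYXjhYX

φ(hYXjhYXjXhhYXjhYXjXh) expands symbol-by-symbol to hYX jh YXj Xh hYX jh YXj Xh YXj hYX hYX jh YXj Xh hYX jh YXj Xh YXj hYX; joining the 20 pieces gives the next term.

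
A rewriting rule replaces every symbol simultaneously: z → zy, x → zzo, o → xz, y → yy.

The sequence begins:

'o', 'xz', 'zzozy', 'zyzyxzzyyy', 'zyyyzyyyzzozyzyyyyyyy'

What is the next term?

zyyyyyyyzyyyyyyyzyzyxzzyyyzyyyyyyyyyyyyyyy

φ(zyyyzyyyzzozyzyyyyyyy) expands symbol-by-symbol to zy yy yy yy zy yy yy yy zy zy xz zy yy zy yy yy yy yy yy yy yy; joining the 21 pieces gives the next term.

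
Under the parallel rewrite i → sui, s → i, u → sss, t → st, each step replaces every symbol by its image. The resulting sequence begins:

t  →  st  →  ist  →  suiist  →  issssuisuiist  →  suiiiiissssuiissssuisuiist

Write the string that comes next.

Rewriting the 26 symbols of suiiiiissssuiissssuisuiist one by one yields i sss sui sui sui sui sui i i i i sss sui sui i i i i sss sui i sss sui sui i st; concatenated:

issssuisuisuisuisuiiiiissssuisuiiiiissssuiissssuisuiist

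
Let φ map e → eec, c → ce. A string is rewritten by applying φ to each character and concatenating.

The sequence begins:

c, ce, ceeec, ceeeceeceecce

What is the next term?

ceeeceeceecceeeceecceeeceecceceeec

φ(ceeeceeceecce) expands symbol-by-symbol to ce eec eec eec ce eec eec ce eec eec ce ce eec; joining the 13 pieces gives the next term.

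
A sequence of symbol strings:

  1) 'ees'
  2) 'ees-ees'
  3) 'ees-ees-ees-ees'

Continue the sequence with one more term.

ees-ees-ees-ees-ees-ees-ees-ees

Every step duplicates the string with '-' between the halves.
So the next term is two copies of ees-ees-ees-ees with '-' between the halves.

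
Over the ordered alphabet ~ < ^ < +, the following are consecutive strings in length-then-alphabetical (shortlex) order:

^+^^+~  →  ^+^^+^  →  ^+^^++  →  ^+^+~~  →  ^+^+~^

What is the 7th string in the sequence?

^+^+^~

Continuing the enumeration 2 steps past ^+^+~^: ^+^+~^ → ^+^+~+ → (answer).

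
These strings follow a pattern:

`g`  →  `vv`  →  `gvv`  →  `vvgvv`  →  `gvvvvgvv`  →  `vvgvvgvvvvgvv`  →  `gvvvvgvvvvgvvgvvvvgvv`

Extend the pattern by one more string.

Each term (from the third on) is the two preceding terms concatenated in order: term 3 = g·vv = gvv.
Continuing: vvgvvgvvvvgvv · gvvvvgvvvvgvvgvvvvgvv gives term 8.

vvgvvgvvvvgvvgvvvvgvvvvgvvgvvvvgvv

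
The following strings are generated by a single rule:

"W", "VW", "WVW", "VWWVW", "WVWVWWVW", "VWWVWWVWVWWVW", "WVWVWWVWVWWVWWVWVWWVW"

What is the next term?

VWWVWWVWVWWVWWVWVWWVWVWWVWWVWVWWVW

Each term (from the third on) is the two preceding terms concatenated in order: term 3 = W·VW = WVW.
The next term joins VWWVWWVWVWWVW and WVWVWWVWVWWVWWVWVWWVW.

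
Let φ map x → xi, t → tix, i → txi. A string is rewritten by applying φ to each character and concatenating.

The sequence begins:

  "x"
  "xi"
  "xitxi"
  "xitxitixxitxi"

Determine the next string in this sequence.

Applying the rule to each of the 13 symbols of xitxitixxitxi gives the pieces xi txi tix xi txi tix txi xi xi txi tix xi txi, which concatenate to the answer.

xitxitixxitxitixtxixixitxitixxitxi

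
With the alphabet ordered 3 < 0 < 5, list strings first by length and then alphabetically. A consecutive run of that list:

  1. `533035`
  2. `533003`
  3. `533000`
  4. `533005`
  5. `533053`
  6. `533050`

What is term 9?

Continuing the enumeration 3 steps past 533050: 533050 → 533055 → 533533 → (answer).

533530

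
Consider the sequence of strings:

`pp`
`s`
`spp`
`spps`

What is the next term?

sppsspp

This is a Fibonacci-style word recurrence s(k) = s(k−1)·s(k−2): e.g. s·pp = spp.
So term 5 is spps·spp.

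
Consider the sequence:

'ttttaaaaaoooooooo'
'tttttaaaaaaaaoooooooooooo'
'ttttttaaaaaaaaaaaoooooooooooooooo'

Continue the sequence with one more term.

tttttttaaaaaaaaaaaaaaoooooooooooooooooooo

Reading off run lengths: t runs 4, 5, 6; a runs 5, 8, 11; o runs 8, 12, 16 — each is linear in n, where the shown terms are n = 2, 3, 4.
At n = 5 the blocks have lengths 7, 14, 20.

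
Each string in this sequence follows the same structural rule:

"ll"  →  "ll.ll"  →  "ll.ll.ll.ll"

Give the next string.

Every step duplicates the string with '.' between the halves.
One more doubling of ll.ll.ll.ll gives the answer.

ll.ll.ll.ll.ll.ll.ll.ll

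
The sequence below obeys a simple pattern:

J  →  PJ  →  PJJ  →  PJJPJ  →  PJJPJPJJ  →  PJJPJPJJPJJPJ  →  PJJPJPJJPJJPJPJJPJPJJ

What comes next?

PJJPJPJJPJJPJPJJPJPJJPJJPJPJJPJJPJ

From term 3 onward, concatenate the last term with the second-to-last: PJ·J = PJJ, PJJ·PJ = PJJPJ, …
Continuing: PJJPJPJJPJJPJPJJPJPJJ · PJJPJPJJPJJPJ gives term 8.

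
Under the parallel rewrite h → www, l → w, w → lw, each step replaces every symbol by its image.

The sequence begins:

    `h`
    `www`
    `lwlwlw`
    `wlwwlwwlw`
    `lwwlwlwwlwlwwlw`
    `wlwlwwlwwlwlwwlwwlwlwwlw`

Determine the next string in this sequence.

Rewriting the 24 symbols of wlwlwwlwwlwlwwlwwlwlwwlw one by one yields lw w lw w lw lw w lw lw w lw w lw lw w lw lw w lw w lw lw w lw; concatenated:

lwwlwwlwlwwlwlwwlwwlwlwwlwlwwlwwlwlwwlw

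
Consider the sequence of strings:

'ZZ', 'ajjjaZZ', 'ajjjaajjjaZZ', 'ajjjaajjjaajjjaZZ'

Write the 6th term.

ajjjaajjjaajjjaajjjaajjjaZZ

Each term is the previous one with ajjja prepended.
From ajjjaajjjaajjjaZZ, 2 further steps: ajjjaajjjaajjjaZZ → ajjjaajjjaajjjaajjjaZZ → (answer).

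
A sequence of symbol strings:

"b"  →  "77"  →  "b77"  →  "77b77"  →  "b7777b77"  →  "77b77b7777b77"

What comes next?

b7777b7777b77b7777b77

This is a Fibonacci-style word recurrence s(k) = s(k−2)·s(k−1): e.g. b·77 = b77.
The next term joins b7777b77 and 77b77b7777b77.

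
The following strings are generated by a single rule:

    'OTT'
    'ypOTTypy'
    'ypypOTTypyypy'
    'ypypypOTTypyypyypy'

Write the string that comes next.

s(k+1) = yp·s(k)·ypy, so each term gains yp as a prefix and ypy as a suffix.
So the next term is yp·ypypypOTTypyypyypy·ypy.

ypypypypOTTypyypyypyypy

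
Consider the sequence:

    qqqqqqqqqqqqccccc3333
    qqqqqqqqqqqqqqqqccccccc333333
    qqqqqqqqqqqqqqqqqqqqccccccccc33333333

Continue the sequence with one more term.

qqqqqqqqqqqqqqqqqqqqqqqqccccccccccc3333333333

The n-th term is 4n q's then 2n-1 c's then 2n-2 3's, where the shown terms are n = 3, 4, 5.
For the next term, n = 6, so the run lengths are 24, 11, 10.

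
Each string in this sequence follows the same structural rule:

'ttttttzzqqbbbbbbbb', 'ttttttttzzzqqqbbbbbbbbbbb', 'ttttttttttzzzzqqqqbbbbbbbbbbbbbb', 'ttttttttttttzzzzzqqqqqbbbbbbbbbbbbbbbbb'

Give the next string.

ttttttttttttttzzzzzzqqqqqqbbbbbbbbbbbbbbbbbbbb

The n-th term is 2n+2 t's then n z's then n q's then 3n+2 b's, where the shown terms are n = 2, 3, 4, 5.
At n = 6 the blocks have lengths 14, 6, 6, 20.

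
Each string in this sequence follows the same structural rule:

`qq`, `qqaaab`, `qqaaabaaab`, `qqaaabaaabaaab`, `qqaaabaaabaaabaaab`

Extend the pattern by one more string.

Each term is the previous one with aaab appended.
Applying this once more to qqaaabaaabaaabaaab:

qqaaabaaabaaabaaabaaab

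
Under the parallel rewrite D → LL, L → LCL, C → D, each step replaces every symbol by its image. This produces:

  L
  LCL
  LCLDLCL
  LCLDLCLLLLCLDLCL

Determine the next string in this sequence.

Replace each of the 16 characters of LCLDLCLLLLCLDLCL in place — LCL D LCL LL LCL D LCL LCL LCL LCL D LCL LL LCL D LCL — and concatenate.

LCLDLCLLLLCLDLCLLCLLCLLCLDLCLLLLCLDLCL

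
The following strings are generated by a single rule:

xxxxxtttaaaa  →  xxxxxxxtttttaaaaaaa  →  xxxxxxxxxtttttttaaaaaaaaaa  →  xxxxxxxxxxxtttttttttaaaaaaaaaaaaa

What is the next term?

xxxxxxxxxxxxxtttttttttttaaaaaaaaaaaaaaaa

Each string has the form x^{2n+3} t^{2n+1} a^{3n+1} (n = 1, 2, …).
For the next term, n = 5, so the run lengths are 13, 11, 16.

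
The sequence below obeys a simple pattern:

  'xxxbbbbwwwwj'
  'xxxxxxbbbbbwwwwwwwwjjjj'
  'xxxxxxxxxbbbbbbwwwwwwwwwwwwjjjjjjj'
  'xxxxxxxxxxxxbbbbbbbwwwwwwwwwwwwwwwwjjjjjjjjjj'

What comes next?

The n-th term is 3n x's then n+3 b's then 4n w's then 3n-2 j's (n = 1, 2, …).
For the next term, n = 5, so the run lengths are 15, 8, 20, 13.

xxxxxxxxxxxxxxxbbbbbbbbwwwwwwwwwwwwwwwwwwwwjjjjjjjjjjjjj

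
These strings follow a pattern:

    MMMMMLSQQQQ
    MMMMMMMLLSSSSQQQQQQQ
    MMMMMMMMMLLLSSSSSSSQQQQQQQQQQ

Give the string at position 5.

The n-th term is 2n+3 M's then n L's then 3n-2 S's then 3n+1 Q's (n = 1, 2, …).
For term 5, n = 5, so the run lengths are 13, 5, 13, 16.

MMMMMMMMMMMMMLLLLLSSSSSSSSSSSSSQQQQQQQQQQQQQQQQ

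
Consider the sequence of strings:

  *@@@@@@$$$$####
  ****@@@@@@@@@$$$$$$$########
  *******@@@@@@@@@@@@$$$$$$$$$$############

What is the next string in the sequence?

**********@@@@@@@@@@@@@@@$$$$$$$$$$$$$################

The n-th term is 3n-2 *'s then 3n+3 @'s then 3n+1 $'s then 4n #'s (n = 1, 2, …).
At n = 4 the blocks have lengths 10, 15, 13, 16.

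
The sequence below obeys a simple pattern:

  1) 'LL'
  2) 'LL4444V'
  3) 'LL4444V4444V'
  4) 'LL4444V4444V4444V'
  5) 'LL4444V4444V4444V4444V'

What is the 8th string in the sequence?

Each term is the previous one with 4444V appended.
From LL4444V4444V4444V4444V, 3 further steps: LL4444V4444V4444V4444V → LL4444V4444V4444V4444V4444V → LL4444V4444V4444V4444V4444V4444V → (answer).

LL4444V4444V4444V4444V4444V4444V4444V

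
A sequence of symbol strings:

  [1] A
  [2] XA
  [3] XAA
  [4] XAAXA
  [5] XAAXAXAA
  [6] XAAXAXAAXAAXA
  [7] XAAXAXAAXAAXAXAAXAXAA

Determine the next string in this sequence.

From term 3 onward, concatenate the last term with the second-to-last: XA·A = XAA, XAA·XA = XAAXA, …
The next term joins XAAXAXAAXAAXAXAAXAXAA and XAAXAXAAXAAXA.

XAAXAXAAXAAXAXAAXAXAAXAAXAXAAXAAXA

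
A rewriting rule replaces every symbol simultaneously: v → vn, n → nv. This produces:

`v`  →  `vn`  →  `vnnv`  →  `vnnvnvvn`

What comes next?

vnnvnvvnnvvnvnnv

Rewriting each symbol of vnnvnvvn: v→vn, n→nv, n→nv, v→vn, n→nv, v→vn, v→vn, n→nv, which concatenates to vn nv nv vn nv vn vn nv.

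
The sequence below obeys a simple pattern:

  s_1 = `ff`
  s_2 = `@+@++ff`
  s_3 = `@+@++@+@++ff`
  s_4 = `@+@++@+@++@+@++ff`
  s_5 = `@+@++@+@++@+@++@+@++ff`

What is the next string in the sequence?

@+@++@+@++@+@++@+@++@+@++ff

The strings grow by a fixed prefix @+@++ each time.
One more step from @+@++@+@++@+@++@+@++ff gives the answer.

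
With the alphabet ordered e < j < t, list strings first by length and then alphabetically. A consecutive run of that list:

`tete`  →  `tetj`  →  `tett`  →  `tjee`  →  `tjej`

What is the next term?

tjet

The successor of tjej increments the rightmost position that isn't already t and resets every position after it to e.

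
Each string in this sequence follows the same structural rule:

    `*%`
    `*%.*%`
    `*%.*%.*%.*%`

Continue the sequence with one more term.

s(k+1) = s(k)·.·s(k) — each term doubles the last with '.' between the halves.
Doubling *%.*%.*%.*% with '.' between the halves:

*%.*%.*%.*%.*%.*%.*%.*%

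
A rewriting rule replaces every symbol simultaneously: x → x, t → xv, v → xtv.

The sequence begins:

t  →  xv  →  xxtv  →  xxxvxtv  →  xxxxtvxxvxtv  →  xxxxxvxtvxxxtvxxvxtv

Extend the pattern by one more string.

xxxxxxtvxxvxtvxxxxvxtvxxxtvxxvxtv

Applying the rule to each of the 20 symbols of xxxxxvxtvxxxtvxxvxtv gives the pieces x x x x x xtv x xv xtv x x x xv xtv x x xtv x xv xtv, which concatenate to the answer.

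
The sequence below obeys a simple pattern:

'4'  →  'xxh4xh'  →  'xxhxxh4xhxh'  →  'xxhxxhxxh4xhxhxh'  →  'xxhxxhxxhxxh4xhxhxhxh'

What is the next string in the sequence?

Each term wraps the previous one in xxh on the left and xh on the right.
Applying this once more to xxhxxhxxhxxh4xhxhxhxh:

xxhxxhxxhxxhxxh4xhxhxhxhxh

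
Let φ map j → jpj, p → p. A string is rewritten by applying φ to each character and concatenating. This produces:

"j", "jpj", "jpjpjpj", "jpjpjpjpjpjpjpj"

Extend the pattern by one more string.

jpjpjpjpjpjpjpjpjpjpjpjpjpjpjpj

Applying the rule to each of the 15 symbols of jpjpjpjpjpjpjpj gives the pieces jpj p jpj p jpj p jpj p jpj p jpj p jpj p jpj, which concatenate to the answer.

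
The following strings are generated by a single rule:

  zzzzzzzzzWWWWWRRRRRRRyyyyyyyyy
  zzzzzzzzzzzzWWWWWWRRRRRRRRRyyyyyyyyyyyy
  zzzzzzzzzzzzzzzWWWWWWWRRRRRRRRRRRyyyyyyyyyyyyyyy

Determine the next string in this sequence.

zzzzzzzzzzzzzzzzzzWWWWWWWWRRRRRRRRRRRRRyyyyyyyyyyyyyyyyyy

The n-th term is 3n z's then n+2 W's then 2n+1 R's then 3n y's, where the shown terms are n = 3, 4, 5.
At n = 6 the blocks have lengths 18, 8, 13, 18.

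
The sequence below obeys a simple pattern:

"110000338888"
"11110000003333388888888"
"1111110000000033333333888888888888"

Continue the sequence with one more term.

The n-th term is 2n 1's then 2n+2 0's then 3n-1 3's then 4n 8's (n = 1, 2, …).
For the next term, n = 4, so the run lengths are 8, 10, 11, 16.

111111110000000000333333333338888888888888888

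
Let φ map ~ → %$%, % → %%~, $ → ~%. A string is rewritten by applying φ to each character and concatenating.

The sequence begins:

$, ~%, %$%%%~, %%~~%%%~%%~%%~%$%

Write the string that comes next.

Replace each of the 17 characters of %%~~%%%~%%~%%~%$% in place — %%~ %%~ %$% %$% %%~ %%~ %%~ %$% %%~ %%~ %$% %%~ %%~ %$% %%~ ~% %%~ — and concatenate.

%%~%%~%$%%$%%%~%%~%%~%$%%%~%%~%$%%%~%%~%$%%%~~%%%~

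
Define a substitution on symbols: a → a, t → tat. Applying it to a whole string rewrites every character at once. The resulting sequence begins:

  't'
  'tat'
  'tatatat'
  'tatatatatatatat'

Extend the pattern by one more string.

tatatatatatatatatatatatatatatat

φ(tatatatatatatat) expands symbol-by-symbol to tat a tat a tat a tat a tat a tat a tat a tat; joining the 15 pieces gives the next term.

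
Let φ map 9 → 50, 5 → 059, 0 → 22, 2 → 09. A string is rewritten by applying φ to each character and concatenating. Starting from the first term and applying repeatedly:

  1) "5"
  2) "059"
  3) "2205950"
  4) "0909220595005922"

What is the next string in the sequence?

Rewriting the 16 symbols of 0909220595005922 one by one yields 22 50 22 50 09 09 22 059 50 059 22 22 059 50 09 09; concatenated:

22502250090922059500592222059500909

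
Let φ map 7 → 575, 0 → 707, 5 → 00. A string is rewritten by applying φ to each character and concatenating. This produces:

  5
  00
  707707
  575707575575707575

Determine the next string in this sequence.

0057500575707575005750000575005757075750057500

φ(575707575575707575) expands symbol-by-symbol to 00 575 00 575 707 575 00 575 00 00 575 00 575 707 575 00 575 00; joining the 18 pieces gives the next term.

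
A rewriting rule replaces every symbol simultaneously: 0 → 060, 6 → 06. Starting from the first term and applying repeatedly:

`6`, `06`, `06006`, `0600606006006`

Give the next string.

φ(0600606006006) expands symbol-by-symbol to 060 06 060 060 06 060 06 060 060 06 060 060 06; joining the 13 pieces gives the next term.

0600606006006060060600600606006006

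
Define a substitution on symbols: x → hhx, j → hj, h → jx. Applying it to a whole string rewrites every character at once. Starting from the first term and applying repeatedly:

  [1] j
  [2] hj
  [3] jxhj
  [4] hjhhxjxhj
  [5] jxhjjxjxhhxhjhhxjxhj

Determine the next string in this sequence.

Rewriting the 20 symbols of jxhjjxjxhhxhjhhxjxhj one by one yields hj hhx jx hj hj hhx hj hhx jx jx hhx jx hj jx jx hhx hj hhx jx hj; concatenated:

hjhhxjxhjhjhhxhjhhxjxjxhhxjxhjjxjxhhxhjhhxjxhj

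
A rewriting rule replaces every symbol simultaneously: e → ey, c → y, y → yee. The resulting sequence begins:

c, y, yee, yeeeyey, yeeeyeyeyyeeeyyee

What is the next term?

Rewriting the 17 symbols of yeeeyeyeyyeeeyyee one by one yields yee ey ey ey yee ey yee ey yee yee ey ey ey yee yee ey ey; concatenated:

yeeeyeyeyyeeeyyeeeyyeeyeeeyeyeyyeeyeeeyey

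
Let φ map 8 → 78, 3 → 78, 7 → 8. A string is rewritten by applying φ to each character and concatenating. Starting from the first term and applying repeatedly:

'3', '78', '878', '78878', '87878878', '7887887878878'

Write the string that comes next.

878788787887887878878

Applying the rule to each of the 13 symbols of 7887887878878 gives the pieces 8 78 78 8 78 78 8 78 8 78 78 8 78, which concatenate to the answer.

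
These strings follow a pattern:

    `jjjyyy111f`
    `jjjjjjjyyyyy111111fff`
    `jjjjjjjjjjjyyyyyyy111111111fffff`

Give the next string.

The n-th term is 4n-1 j's then 2n+1 y's then 3n 1's then 2n-1 f's (n = 1, 2, …).
Setting n = 4 gives 15, 9, 12, 7 characters in each block.

jjjjjjjjjjjjjjjyyyyyyyyy111111111111fffffff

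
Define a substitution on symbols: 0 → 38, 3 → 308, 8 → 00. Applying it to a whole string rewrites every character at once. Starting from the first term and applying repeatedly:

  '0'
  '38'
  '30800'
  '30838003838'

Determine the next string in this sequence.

30838003080038383080030800

Expanding 30838003838: 3→308, 0→38, 8→00, 3→308, 8→00, 0→38, 0→38, 3→308, 8→00, 3→308, 8→00. Concatenated: 308 38 00 308 00 38 38 308 00 308 00.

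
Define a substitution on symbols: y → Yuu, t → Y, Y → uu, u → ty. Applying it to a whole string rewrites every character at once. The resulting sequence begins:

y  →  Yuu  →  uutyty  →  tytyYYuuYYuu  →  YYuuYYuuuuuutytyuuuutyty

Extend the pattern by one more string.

Rewriting the 24 symbols of YYuuYYuuuuuutytyuuuutyty one by one yields uu uu ty ty uu uu ty ty ty ty ty ty Y Yuu Y Yuu ty ty ty ty Y Yuu Y Yuu; concatenated:

uuuutytyuuuutytytytytytyYYuuYYuutytytytyYYuuYYuu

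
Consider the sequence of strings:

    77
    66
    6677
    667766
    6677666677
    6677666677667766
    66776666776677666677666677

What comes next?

667766667766776666776666776677666677667766

Each term (from the third on) is the previous term followed by the one before it: term 3 = 66·77 = 6677.
Continuing: 66776666776677666677666677 · 6677666677667766 gives term 8.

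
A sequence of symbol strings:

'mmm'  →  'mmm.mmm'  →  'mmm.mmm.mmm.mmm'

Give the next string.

Every step duplicates the string with '.' between the halves.
One more doubling of mmm.mmm.mmm.mmm gives the answer.

mmm.mmm.mmm.mmm.mmm.mmm.mmm.mmm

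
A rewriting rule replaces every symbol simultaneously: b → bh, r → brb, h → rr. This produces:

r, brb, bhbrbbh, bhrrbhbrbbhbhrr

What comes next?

bhrrbrbbrbbhrrbhbrbbhbhrrbhrrbrbbrb

φ(bhrrbhbrbbhbhrr) expands symbol-by-symbol to bh rr brb brb bh rr bh brb bh bh rr bh rr brb brb; joining the 15 pieces gives the next term.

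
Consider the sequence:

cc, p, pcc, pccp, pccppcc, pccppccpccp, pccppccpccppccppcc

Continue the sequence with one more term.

This is a Fibonacci-style word recurrence s(k) = s(k−1)·s(k−2): e.g. p·cc = pcc.
Continuing: pccppccpccppccppcc · pccppccpccp gives term 8.

pccppccpccppccppccpccppccpccp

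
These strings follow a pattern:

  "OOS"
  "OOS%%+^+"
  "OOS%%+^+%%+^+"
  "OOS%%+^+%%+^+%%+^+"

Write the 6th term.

Each term is the previous one with %%+^+ appended.
From OOS%%+^+%%+^+%%+^+, 2 further steps: OOS%%+^+%%+^+%%+^+ → OOS%%+^+%%+^+%%+^+%%+^+ → (answer).

OOS%%+^+%%+^+%%+^+%%+^+%%+^+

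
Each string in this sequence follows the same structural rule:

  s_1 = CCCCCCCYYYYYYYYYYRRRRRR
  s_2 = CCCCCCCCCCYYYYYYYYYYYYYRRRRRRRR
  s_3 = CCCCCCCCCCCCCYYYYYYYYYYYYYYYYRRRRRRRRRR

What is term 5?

Term n consists of 3n-2 C's, followed by 3n+1 Y's, followed by 2n R's, where the shown terms are n = 3, 4, 5.
Setting n = 7 gives 19, 22, 14 characters in each block.

CCCCCCCCCCCCCCCCCCCYYYYYYYYYYYYYYYYYYYYYYRRRRRRRRRRRRRR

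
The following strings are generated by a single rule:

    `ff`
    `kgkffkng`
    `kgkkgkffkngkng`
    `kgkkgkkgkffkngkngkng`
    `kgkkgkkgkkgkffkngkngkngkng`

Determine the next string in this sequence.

Each term wraps the previous one in kgk on the left and kng on the right.
Applying this once more to kgkkgkkgkkgkffkngkngkngkng:

kgkkgkkgkkgkkgkffkngkngkngkngkng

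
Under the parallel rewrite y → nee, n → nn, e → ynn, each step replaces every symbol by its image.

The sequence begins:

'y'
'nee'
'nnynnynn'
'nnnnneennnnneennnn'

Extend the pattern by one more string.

Rewriting the 18 symbols of nnnnneennnnneennnn one by one yields nn nn nn nn nn ynn ynn nn nn nn nn nn ynn ynn nn nn nn nn; concatenated:

nnnnnnnnnnynnynnnnnnnnnnnnynnynnnnnnnnnn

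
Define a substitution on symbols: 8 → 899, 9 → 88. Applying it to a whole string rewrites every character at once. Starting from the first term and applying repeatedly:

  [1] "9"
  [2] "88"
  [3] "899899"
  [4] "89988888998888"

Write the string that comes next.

Applying the rule to each of the 14 symbols of 89988888998888 gives the pieces 899 88 88 899 899 899 899 899 88 88 899 899 899 899, which concatenate to the answer.

89988888998998998998998888899899899899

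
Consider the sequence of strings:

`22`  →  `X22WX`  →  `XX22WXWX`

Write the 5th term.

XXXX22WXWXWXWX

s(k+1) = X·s(k)·WX, so each term gains X as a prefix and WX as a suffix.
From XX22WXWX, 2 further steps: XX22WXWX → XXX22WXWXWX → (answer).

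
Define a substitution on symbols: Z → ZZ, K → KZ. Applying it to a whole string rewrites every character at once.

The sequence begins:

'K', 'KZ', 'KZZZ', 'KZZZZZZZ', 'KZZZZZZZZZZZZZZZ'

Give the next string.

Rewriting the 16 symbols of KZZZZZZZZZZZZZZZ one by one yields KZ ZZ ZZ ZZ ZZ ZZ ZZ ZZ ZZ ZZ ZZ ZZ ZZ ZZ ZZ ZZ; concatenated:

KZZZZZZZZZZZZZZZZZZZZZZZZZZZZZZZ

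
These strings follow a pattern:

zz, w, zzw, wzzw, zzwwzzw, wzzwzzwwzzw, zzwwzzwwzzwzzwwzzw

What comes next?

wzzwzzwwzzwzzwwzzwwzzwzzwwzzw

Each term (from the third on) is the two preceding terms concatenated in order: term 3 = zz·w = zzw.
The next term joins wzzwzzwwzzw and zzwwzzwwzzwzzwwzzw.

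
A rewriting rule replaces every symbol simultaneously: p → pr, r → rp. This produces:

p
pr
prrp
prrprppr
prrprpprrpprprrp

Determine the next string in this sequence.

prrprpprrpprprrprpprprrpprrprppr

Applying the rule to each of the 16 symbols of prrprpprrpprprrp gives the pieces pr rp rp pr rp pr pr rp rp pr pr rp pr rp rp pr, which concatenate to the answer.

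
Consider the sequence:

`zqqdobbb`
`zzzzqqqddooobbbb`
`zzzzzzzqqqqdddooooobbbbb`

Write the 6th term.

Each string has the form z^{3n-2} q^{n+1} d^{n} o^{2n-1} b^{n+2} (n = 1, 2, …).
At n = 6 the blocks have lengths 16, 7, 6, 11, 8.

zzzzzzzzzzzzzzzzqqqqqqqddddddooooooooooobbbbbbbb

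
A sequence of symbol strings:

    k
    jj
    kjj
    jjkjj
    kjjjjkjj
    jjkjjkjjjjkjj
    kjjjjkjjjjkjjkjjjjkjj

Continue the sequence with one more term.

This is a Fibonacci-style word recurrence s(k) = s(k−2)·s(k−1): e.g. k·jj = kjj.
The next term joins jjkjjkjjjjkjj and kjjjjkjjjjkjjkjjjjkjj.

jjkjjkjjjjkjjkjjjjkjjjjkjjkjjjjkjj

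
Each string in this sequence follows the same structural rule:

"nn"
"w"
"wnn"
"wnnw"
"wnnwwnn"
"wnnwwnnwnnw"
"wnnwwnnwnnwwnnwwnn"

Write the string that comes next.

This is a Fibonacci-style word recurrence s(k) = s(k−1)·s(k−2): e.g. w·nn = wnn.
So term 8 is wnnwwnnwnnwwnnwwnn·wnnwwnnwnnw.

wnnwwnnwnnwwnnwwnnwnnwwnnwnnw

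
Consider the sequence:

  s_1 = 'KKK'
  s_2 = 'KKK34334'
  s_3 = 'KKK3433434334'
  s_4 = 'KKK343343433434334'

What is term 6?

Every step adds 34334 to the end: s(k+1) = s(k)·34334.
From KKK343343433434334, 2 further steps: KKK343343433434334 → KKK34334343343433434334 → (answer).

KKK3433434334343343433434334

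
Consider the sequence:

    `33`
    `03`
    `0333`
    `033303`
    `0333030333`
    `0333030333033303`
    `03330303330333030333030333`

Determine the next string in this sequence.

Each term (from the third on) is the previous term followed by the one before it: term 3 = 03·33 = 0333.
So term 8 is 03330303330333030333030333·0333030333033303.

033303033303330303330303330333030333033303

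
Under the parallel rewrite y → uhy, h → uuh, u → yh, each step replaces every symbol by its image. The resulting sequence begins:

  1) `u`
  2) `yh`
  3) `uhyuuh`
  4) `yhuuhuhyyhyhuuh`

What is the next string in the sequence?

uhyuuhyhyhuuhyhuuhuhyuhyuuhuhyuuhyhyhuuh

Replace each of the 15 characters of yhuuhuhyyhyhuuh in place — uhy uuh yh yh uuh yh uuh uhy uhy uuh uhy uuh yh yh uuh — and concatenate.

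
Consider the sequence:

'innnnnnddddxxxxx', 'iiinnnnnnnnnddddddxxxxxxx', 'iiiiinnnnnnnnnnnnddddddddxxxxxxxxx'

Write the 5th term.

Term n consists of 2n-1 i's, followed by 3n+3 n's, followed by 2n+2 d's, followed by 2n+3 x's (n = 1, 2, …).
For term 5, n = 5, so the run lengths are 9, 18, 12, 13.

iiiiiiiiinnnnnnnnnnnnnnnnnnddddddddddddxxxxxxxxxxxxx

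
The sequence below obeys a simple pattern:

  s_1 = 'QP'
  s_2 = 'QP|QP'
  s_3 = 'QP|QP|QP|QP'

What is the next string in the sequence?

Each string is two copies of the previous one joined by '|'.
One more doubling of QP|QP|QP|QP gives the answer.

QP|QP|QP|QP|QP|QP|QP|QP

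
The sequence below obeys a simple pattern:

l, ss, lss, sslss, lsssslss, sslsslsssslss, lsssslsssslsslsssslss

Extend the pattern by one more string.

sslsslsssslsslsssslsssslsslsssslss

This is a Fibonacci-style word recurrence s(k) = s(k−2)·s(k−1): e.g. l·ss = lss.
The next term joins sslsslsssslss and lsssslsssslsslsssslss.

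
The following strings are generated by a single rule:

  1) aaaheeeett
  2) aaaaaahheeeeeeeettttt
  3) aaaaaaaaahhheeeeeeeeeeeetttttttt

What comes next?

aaaaaaaaaaaahhhheeeeeeeeeeeeeeeettttttttttt

Reading off run lengths: a runs 3, 6, 9; h runs 1, 2, 3; e runs 4, 8, 12; t runs 2, 5, 8 — each is linear in n (n = 1, 2, …).
Setting n = 4 gives 12, 4, 16, 11 characters in each block.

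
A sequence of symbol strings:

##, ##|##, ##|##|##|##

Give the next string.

##|##|##|##|##|##|##|##

Each string is two copies of the previous one joined by '|'.
One more doubling of ##|##|##|## gives the answer.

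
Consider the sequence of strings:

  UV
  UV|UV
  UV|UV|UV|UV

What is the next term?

s(k+1) = s(k)·|·s(k) — each term doubles the last with '|' between the halves.
Doubling UV|UV|UV|UV with '|' between the halves:

UV|UV|UV|UV|UV|UV|UV|UV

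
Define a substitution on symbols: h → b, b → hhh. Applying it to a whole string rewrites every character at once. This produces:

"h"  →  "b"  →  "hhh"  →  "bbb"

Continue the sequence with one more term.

Rewriting each symbol of bbb: b→hhh, b→hhh, b→hhh, which concatenates to hhh hhh hhh.

hhhhhhhhh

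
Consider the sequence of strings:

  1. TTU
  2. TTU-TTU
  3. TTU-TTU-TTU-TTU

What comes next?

Each string is two copies of the previous one joined by '-'.
Doubling TTU-TTU-TTU-TTU with '-' between the halves:

TTU-TTU-TTU-TTU-TTU-TTU-TTU-TTU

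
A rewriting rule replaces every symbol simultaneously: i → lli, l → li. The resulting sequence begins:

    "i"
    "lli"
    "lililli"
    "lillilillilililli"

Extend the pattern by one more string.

Applying the rule to each of the 17 symbols of lillilillilililli gives the pieces li lli li li lli li lli li li lli li lli li lli li li lli, which concatenate to the answer.

lillililillilillililillilillilillilililli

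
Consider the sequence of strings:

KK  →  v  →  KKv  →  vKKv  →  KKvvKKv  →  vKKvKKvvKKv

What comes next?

From term 3 onward, concatenate the second-to-last term with the last: KK·v = KKv, v·KKv = vKKv, …
The next term joins KKvvKKv and vKKvKKvvKKv.

KKvvKKvvKKvKKvvKKv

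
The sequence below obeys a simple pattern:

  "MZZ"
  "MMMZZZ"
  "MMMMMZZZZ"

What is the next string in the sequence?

The n-th term is 2n-1 M's then n+1 Z's (n = 1, 2, …).
Setting n = 4 gives 7, 5 characters in each block.

MMMMMMMZZZZZ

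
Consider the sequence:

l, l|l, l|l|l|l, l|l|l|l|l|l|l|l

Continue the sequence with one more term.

l|l|l|l|l|l|l|l|l|l|l|l|l|l|l|l

Each string is two copies of the previous one joined by '|'.
So the next term is two copies of l|l|l|l|l|l|l|l with '|' between the halves.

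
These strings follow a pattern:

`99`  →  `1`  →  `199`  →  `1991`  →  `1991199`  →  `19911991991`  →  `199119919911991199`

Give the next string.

19911991991199119919911991991

From term 3 onward, concatenate the last term with the second-to-last: 1·99 = 199, 199·1 = 1991, …
The next term joins 199119919911991199 and 19911991991.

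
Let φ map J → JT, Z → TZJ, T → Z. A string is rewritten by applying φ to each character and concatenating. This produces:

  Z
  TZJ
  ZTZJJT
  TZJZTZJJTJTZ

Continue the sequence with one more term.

ZTZJJTTZJZTZJJTJTZJTZTZJ

Expanding TZJZTZJJTJTZ: T→Z, Z→TZJ, J→JT, Z→TZJ, T→Z, Z→TZJ, J→JT, J→JT, T→Z, J→JT, T→Z, Z→TZJ. Concatenated: Z TZJ JT TZJ Z TZJ JT JT Z JT Z TZJ.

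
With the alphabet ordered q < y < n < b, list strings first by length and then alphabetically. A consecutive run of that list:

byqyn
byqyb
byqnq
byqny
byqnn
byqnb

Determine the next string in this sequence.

byqbq

The successor of byqnb increments the rightmost position that isn't already b and resets every position after it to q.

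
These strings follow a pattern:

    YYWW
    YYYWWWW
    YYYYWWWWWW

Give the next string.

Term n consists of n+1 Y's, followed by 2n W's (n = 1, 2, …).
For the next term, n = 4, so the run lengths are 5, 8.

YYYYYWWWWWWWW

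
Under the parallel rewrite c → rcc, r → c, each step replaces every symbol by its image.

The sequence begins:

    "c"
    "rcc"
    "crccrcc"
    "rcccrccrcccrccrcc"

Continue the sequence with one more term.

crccrccrcccrccrcccrccrccrcccrccrcccrccrcc

Applying the rule to each of the 17 symbols of rcccrccrcccrccrcc gives the pieces c rcc rcc rcc c rcc rcc c rcc rcc rcc c rcc rcc c rcc rcc, which concatenate to the answer.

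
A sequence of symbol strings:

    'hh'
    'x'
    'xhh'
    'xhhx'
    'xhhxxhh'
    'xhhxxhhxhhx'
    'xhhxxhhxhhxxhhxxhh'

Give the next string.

From term 3 onward, concatenate the last term with the second-to-last: x·hh = xhh, xhh·x = xhhx, …
So term 8 is xhhxxhhxhhxxhhxxhh·xhhxxhhxhhx.

xhhxxhhxhhxxhhxxhhxhhxxhhxhhx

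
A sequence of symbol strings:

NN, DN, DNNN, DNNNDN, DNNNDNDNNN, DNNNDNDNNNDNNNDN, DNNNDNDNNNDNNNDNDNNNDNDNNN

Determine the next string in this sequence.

Each term (from the third on) is the previous term followed by the one before it: term 3 = DN·NN = DNNN.
Continuing: DNNNDNDNNNDNNNDNDNNNDNDNNN · DNNNDNDNNNDNNNDN gives term 8.

DNNNDNDNNNDNNNDNDNNNDNDNNNDNNNDNDNNNDNNNDN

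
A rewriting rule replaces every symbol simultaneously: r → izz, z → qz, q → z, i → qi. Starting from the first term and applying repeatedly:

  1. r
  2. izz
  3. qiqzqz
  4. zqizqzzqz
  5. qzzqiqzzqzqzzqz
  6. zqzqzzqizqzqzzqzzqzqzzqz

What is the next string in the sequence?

Rewriting the 24 symbols of zqzqzzqizqzqzzqzzqzqzzqz one by one yields qz z qz z qz qz z qi qz z qz z qz qz z qz qz z qz z qz qz z qz; concatenated:

qzzqzzqzqzzqiqzzqzzqzqzzqzqzzqzzqzqzzqz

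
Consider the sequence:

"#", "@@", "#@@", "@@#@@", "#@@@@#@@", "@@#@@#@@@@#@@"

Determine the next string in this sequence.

#@@@@#@@@@#@@#@@@@#@@

Each term (from the third on) is the two preceding terms concatenated in order: term 3 = #·@@ = #@@.
So term 7 is #@@@@#@@·@@#@@#@@@@#@@.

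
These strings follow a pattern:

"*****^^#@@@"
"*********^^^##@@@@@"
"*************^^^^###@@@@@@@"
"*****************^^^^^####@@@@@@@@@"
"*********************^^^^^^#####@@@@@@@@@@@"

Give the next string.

*************************^^^^^^^######@@@@@@@@@@@@@

Term n consists of 4n+1 *'s, followed by n+1 ^'s, followed by n #'s, followed by 2n+1 @'s (n = 1, 2, …).
Setting n = 6 gives 25, 7, 6, 13 characters in each block.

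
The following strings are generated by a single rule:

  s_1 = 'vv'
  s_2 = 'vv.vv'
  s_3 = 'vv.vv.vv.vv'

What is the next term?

vv.vv.vv.vv.vv.vv.vv.vv

Each string is two copies of the previous one joined by '.'.
One more doubling of vv.vv.vv.vv gives the answer.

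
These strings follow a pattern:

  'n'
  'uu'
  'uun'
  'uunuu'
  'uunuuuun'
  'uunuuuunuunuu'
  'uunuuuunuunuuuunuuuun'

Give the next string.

From term 3 onward, concatenate the last term with the second-to-last: uu·n = uun, uun·uu = uunuu, …
So term 8 is uunuuuunuunuuuunuuuun·uunuuuunuunuu.

uunuuuunuunuuuunuuuunuunuuuunuunuu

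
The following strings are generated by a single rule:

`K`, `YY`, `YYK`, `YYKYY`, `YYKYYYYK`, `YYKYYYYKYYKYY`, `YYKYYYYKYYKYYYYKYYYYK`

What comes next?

Each term (from the third on) is the previous term followed by the one before it: term 3 = YY·K = YYK.
Continuing: YYKYYYYKYYKYYYYKYYYYK · YYKYYYYKYYKYY gives term 8.

YYKYYYYKYYKYYYYKYYYYKYYKYYYYKYYKYY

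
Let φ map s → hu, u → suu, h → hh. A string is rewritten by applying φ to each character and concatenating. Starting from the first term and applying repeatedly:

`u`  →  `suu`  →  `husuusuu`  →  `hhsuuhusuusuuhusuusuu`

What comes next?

Rewriting the 21 symbols of hhsuuhusuusuuhusuusuu one by one yields hh hh hu suu suu hh suu hu suu suu hu suu suu hh suu hu suu suu hu suu suu; concatenated:

hhhhhusuusuuhhsuuhusuusuuhusuusuuhhsuuhusuusuuhusuusuu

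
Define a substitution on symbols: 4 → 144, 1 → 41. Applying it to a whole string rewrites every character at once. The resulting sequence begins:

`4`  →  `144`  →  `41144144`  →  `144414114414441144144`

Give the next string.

Applying the rule to each of the 21 symbols of 144414114414441144144 gives the pieces 41 144 144 144 41 144 41 41 144 144 41 144 144 144 41 41 144 144 41 144 144, which concatenate to the answer.

4114414414441144414114414441144144144414114414441144144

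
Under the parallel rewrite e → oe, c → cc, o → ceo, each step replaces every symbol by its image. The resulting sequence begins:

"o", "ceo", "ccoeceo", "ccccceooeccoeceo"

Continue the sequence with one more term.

ccccccccccoeceoceooeccccceooeccoeceo

Replace each of the 16 characters of ccccceooeccoeceo in place — cc cc cc cc cc oe ceo ceo oe cc cc ceo oe cc oe ceo — and concatenate.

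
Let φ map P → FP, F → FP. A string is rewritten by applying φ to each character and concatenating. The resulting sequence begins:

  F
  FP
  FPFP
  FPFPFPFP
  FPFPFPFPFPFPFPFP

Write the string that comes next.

Replace each of the 16 characters of FPFPFPFPFPFPFPFP in place — FP FP FP FP FP FP FP FP FP FP FP FP FP FP FP FP — and concatenate.

FPFPFPFPFPFPFPFPFPFPFPFPFPFPFPFP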